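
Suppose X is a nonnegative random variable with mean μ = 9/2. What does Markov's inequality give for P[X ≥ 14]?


μ = E[X] = 9/2, a = 14.
Markov: P[X ≥ 14] ≤ μ/a = (9/2)/14 = 9/28.
Numerically: ≈ 0.3214.
(Since a = 14 > μ = 4.5000, the bound 9/28 is < 1 and informative.)

P[X ≥ 14] ≤ 9/28 ≈ 0.3214.


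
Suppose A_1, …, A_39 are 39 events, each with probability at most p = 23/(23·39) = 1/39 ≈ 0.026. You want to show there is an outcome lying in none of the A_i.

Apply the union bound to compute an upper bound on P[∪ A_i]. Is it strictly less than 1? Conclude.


Union bound: P[∪_{i=1}^{39} A_i] ≤ Σ_i P[A_i] ≤ 39·p = 39·(1/39) = 1.
Numerically: 1 ≈ 1.000.
Is 1 < 1? NO.
Since the bound 1 is ≥ 1, the union bound is uninformative here; it does NOT by itself certify existence.

39·p = 1 ≈ 1.000; existence NOT certified by the union bound.


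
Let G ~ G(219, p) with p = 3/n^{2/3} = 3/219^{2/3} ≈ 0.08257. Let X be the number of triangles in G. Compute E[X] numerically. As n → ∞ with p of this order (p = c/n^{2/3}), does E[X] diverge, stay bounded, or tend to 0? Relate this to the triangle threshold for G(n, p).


Number of potential triangles: C(219, 3) = 1726669.
Each occurs with probability p³ ≈ (0.08257)³ ≈ 5.629574e-04.
By linearity: E[X] = C(219, 3)·p³ ≈ 1726669 · 5.629574e-04 ≈ 972.0411.
Since α = 2/3 < 1, p = c/n^{2/3} ≫ 1/n is above the triangle threshold p ~ 1/n. Asymptotically E[X] ~ (c³/6)·n^{3(1−α)} = (3³/6)·n^{1} → ∞; triangles are abundant w.h.p.

E[X] ≈ 972.0411; in regime p = Θ(1/n^{2/3}) E[X] diverges (above the triangle threshold p ~ 1/n).


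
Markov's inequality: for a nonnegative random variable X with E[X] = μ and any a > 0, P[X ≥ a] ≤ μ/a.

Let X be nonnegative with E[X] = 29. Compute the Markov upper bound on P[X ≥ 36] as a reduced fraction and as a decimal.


μ = E[X] = 29, a = 36.
Markov: P[X ≥ 36] ≤ μ/a = (29)/36 = 29/36.
Numerically: ≈ 0.8056.
(Since a = 36 > μ = 29.0000, the bound 29/36 is < 1 and informative.)

P[X ≥ 36] ≤ 29/36 ≈ 0.8056.


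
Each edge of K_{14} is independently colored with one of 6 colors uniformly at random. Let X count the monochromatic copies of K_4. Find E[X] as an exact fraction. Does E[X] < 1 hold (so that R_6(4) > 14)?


E[X] = C(14, 4) · 6^{1 − 6} = 1001 · 6^{−5} = 1001/7776.
As a reduced fraction: E[X] = 1001/7776 ≈ 0.12873.
Is E[X] < 1? YES.
Since E[X] < 1, there exists a 6-coloring of K_{14} with no monochromatic K_4; hence R_6(4) > 14.

E[X] = 1001/7776 ≈ 0.12873; E[X] < 1, so R_6(4) > 14.


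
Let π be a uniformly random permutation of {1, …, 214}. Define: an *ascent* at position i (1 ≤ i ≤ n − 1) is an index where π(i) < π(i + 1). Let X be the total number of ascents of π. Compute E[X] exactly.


Write X = Σ X_I over i = 1, …, 213, with X_I the indicator of one ascent.
There are 213 indicators.
For each fixed i, the pair (π(i), π(i+1)) is a uniformly random ordered pair of distinct values from {1, …, 214}; by symmetry P[π(i) < π(i+1)] = 1/2.
By linearity: E[X] = 213 · (1/2) = (214 − 1) · (1/2) = 213/2 ≈ 106.500000.

E[X] = 213/2 = 106.500000.


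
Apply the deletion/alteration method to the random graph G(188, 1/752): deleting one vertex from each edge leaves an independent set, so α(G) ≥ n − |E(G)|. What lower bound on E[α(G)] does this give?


E[|E(G)|] = C(188, 2)·p = 17578 · (1/752) = 187/8.
E[α(G)] ≥ n − E[|E(G)|] = 188 − 187/8 = 1317/8.
Numerically: ≈ 164.625000.
(This is only a lower bound; the true E[α(G)] may be larger.)

E[α(G)] ≥ 1317/8 ≈ 164.625000.


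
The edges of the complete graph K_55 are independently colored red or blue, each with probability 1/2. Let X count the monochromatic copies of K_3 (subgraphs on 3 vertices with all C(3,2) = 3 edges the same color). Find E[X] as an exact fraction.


Let X = Σ_S X_S over the C(55, 3) = 26235 subsets S of size 3, where X_S = 1 if the K_3 on S is monochromatic.
For a fixed S, the K_3 on S has C(3, 2) = 3 edges. P[all 3 edges red] = (1/2)^3, and likewise for blue, so P[monochromatic] = 2·(1/2)^3 = 2^{1 − 3} = 1/4.
By linearity of expectation: E[X] = C(55, 3) · 2^{1 − 3} = 26235 · 1/4 = 26235/4.
Numerically: E[X] ≈ 6558.75000.

E[X] = C(55,3)·2^(1−C(3,2)) = 26235/4 ≈ 6558.75000.


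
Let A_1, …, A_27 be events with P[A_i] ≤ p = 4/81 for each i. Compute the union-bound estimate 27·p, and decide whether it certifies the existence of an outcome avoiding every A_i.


Union bound: P[∪_{i=1}^{27} A_i] ≤ Σ_i P[A_i] ≤ 27·p = 27·(4/81) = 4/3.
Numerically: 4/3 ≈ 1.333333.
Is 4/3 < 1? NO.
Since the bound 4/3 is ≥ 1, the union bound is uninformative here; it does NOT by itself certify existence.

27·p = 4/3 ≈ 1.333333; existence NOT certified by the union bound.


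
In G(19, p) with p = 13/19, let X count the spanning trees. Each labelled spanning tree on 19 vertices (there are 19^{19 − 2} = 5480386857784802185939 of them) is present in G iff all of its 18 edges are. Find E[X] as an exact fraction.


K_19 has 19^{19 − 2} = 5480386857784802185939 labelled spanning trees.
For each such spanning tree H, let X_H = 1 if all 18 edges of H are present in G. Then P[X_H = 1] = p^{18} = (13/19)^{18} = 112455406951957393129/104127350297911241532841.
By linearity: E[X] = Σ_H E[X_H] = 5480386857784802185939 · p^{18} = 5480386857784802185939 · 112455406951957393129/104127350297911241532841 = 112455406951957393129/19.
Numerically: E[X] ≈ 5.919e+18.

E[X] = 5480386857784802185939 · (13/19)^{18} = 112455406951957393129/19 ≈ 5.919e+18.


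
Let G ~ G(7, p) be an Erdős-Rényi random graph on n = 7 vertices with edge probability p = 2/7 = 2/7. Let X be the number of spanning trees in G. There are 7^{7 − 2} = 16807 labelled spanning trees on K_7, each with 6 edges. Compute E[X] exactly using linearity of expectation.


K_7 has 7^{7 − 2} = 16807 labelled spanning trees.
For each such spanning tree H, let X_H = 1 if all 6 edges of H are present in G. Then P[X_H = 1] = p^{6} = (2/7)^{6} = 64/117649.
By linearity of expectation: E[X] = Σ_H E[X_H] = 16807 · p^{6} = 16807 · 64/117649 = 64/7.
Numerically: E[X] ≈ 9.1429.

E[X] = 16807 · (2/7)^{6} = 64/7 ≈ 9.1429.


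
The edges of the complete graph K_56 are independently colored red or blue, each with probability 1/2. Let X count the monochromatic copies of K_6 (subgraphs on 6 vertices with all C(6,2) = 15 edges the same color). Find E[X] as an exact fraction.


Let X = Σ_S X_S over the C(56, 6) = 32468436 subsets S of size 6, where X_S = 1 if the K_6 on S is monochromatic.
For a fixed S, the K_6 on S has C(6, 2) = 15 edges. P[all 15 edges red] = (1/2)^15, and likewise for blue, so P[monochromatic] = 2·(1/2)^15 = 2^{1 − 15} = 1/16384.
By linearity of expectation: E[X] = C(56, 6) · 2^{1 − 15} = 32468436 · 1/16384 = 8117109/4096.
Numerically: E[X] ≈ 1981.71606.

E[X] = C(56,6)·2^(1−C(6,2)) = 8117109/4096 ≈ 1981.71606.


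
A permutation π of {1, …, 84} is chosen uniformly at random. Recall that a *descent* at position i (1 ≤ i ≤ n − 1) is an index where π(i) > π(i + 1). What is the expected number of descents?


Write X = Σ X_I over i = 1, …, 83, with X_I the indicator of one descent.
There are 83 indicators.
For each fixed i, the pair (π(i), π(i+1)) is a uniformly random ordered pair of distinct values from {1, …, 84}; by symmetry P[π(i) > π(i+1)] = 1/2.
By linearity: E[X] = 83 · (1/2) = (84 − 1) · (1/2) = 83/2 ≈ 41.50000.

E[X] = 83/2 = 41.50000.


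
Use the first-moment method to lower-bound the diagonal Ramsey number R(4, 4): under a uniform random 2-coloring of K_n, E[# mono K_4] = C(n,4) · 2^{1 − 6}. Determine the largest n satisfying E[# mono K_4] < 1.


We need C(n, 4) · 2^{1 − 6} < 1, i.e. C(n, 4) < 2^{6 − 1} = 32.
Check values of n near the boundary:
  n = 4: C(4, 4) = 1; 1 < 32? YES
  n = 5: C(5, 4) = 5; 5 < 32? YES
  n = 6: C(6, 4) = 15; 15 < 32? YES
  n = 7: C(7, 4) = 35; 35 < 32? NO
  n = 8: C(8, 4) = 70; 70 < 32? NO
  n = 9: C(9, 4) = 126; 126 < 32? NO
The largest n with C(n, 4) < 32 is n = 6 (where E[X] = 15/32 ≈ 0.469). Hence R(4, 4) > 6, i.e. R(4, 4) ≥ 7.

Largest n = 6; hence R(4, 4) > 6.


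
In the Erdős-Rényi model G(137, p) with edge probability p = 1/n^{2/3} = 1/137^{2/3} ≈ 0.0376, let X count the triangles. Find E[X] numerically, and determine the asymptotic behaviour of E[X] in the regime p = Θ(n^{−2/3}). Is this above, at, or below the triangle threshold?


Number of potential triangles: C(137, 3) = 419220.
Each occurs with probability p³ ≈ (0.0376)³ ≈ 5.32793e-05.
By linearity: E[X] = C(137, 3)·p³ ≈ 419220 · 5.32793e-05 ≈ 22.336.
Since α = 2/3 < 1, p = c/n^{2/3} ≫ 1/n is above the triangle threshold p ~ 1/n. Asymptotically E[X] ~ (c³/6)·n^{3(1−α)} = (1³/6)·n^{1} → ∞; triangles are abundant w.h.p.

E[X] ≈ 22.336; in regime p = Θ(1/n^{2/3}) E[X] diverges (above the triangle threshold p ~ 1/n).


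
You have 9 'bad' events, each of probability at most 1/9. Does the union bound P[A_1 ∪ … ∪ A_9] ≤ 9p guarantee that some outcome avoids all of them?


Union bound: P[∪_{i=1}^{9} A_i] ≤ Σ_i P[A_i] ≤ 9·p = 9·(1/9) = 1.
Numerically: 1 ≈ 1.000.
Is 1 < 1? NO.
Since the bound 1 is ≥ 1, the union bound is uninformative here; it does NOT by itself certify existence.

9·p = 1 ≈ 1.000; existence NOT certified by the union bound.


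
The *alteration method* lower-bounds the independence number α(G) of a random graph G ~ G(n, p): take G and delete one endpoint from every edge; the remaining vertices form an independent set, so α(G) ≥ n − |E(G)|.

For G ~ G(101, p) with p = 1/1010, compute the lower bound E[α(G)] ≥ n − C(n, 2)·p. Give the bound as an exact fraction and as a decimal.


E[|E(G)|] = C(101, 2)·p = 5050 · (1/1010) = 5.
E[α(G)] ≥ n − E[|E(G)|] = 101 − 5 = 96.
Numerically: ≈ 96.00000.
(This is only a lower bound; the true E[α(G)] may be larger.)

E[α(G)] ≥ 96 ≈ 96.00000.


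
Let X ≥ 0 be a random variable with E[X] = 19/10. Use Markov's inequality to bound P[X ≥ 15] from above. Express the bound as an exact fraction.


μ = E[X] = 19/10, a = 15.
Markov: P[X ≥ 15] ≤ μ/a = (19/10)/15 = 19/150.
Numerically: ≈ 0.127.
(Since a = 15 > μ = 1.900, the bound 19/150 is < 1 and informative.)

P[X ≥ 15] ≤ 19/150 ≈ 0.127.


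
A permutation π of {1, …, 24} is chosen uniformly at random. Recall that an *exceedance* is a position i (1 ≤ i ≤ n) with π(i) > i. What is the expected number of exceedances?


Write X = Σ_{i=1}^{24} X_i, where X_i = 1_{π(i) > i}.
For each fixed i, π(i) is uniform over {1, …, 24} (marginal of a uniform permutation), so P[π(i) > i] = (n − i)/n. Summing: Σ_{i=1}^{24} (n − i)/n = (0 + 1 + … + 23)/24 = 24(24 − 1)/(2·24) = (24 − 1)/2.
Hence E[X] = Σ_{i=1}^{24} (24 − i)/24 = 23/2 ≈ 11.500.

E[X] = 23/2 = 11.500.


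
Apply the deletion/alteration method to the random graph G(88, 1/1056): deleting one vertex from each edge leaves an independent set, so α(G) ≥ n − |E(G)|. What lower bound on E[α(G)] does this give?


E[|E(G)|] = C(88, 2)·p = 3828 · (1/1056) = 29/8.
E[α(G)] ≥ n − E[|E(G)|] = 88 − 29/8 = 675/8.
Numerically: ≈ 84.375000.
(This is only a lower bound; the true E[α(G)] may be larger.)

E[α(G)] ≥ 675/8 ≈ 84.375000.


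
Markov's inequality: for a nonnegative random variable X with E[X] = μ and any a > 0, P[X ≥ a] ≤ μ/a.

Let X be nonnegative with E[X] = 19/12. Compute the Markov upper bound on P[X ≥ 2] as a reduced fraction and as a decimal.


μ = E[X] = 19/12, a = 2.
Markov: P[X ≥ 2] ≤ μ/a = (19/12)/2 = 19/24.
Numerically: ≈ 0.792.
(Since a = 2 > μ = 1.583, the bound 19/24 is < 1 and informative.)

P[X ≥ 2] ≤ 19/24 ≈ 0.792.


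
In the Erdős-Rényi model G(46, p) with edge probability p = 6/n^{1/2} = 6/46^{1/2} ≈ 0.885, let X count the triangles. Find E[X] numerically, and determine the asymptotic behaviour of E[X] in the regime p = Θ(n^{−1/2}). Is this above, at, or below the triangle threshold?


Number of potential triangles: C(46, 3) = 15180.
Each occurs with probability p³ ≈ (0.885)³ ≈ 6.92336e-01.
By linearity: E[X] = C(46, 3)·p³ ≈ 15180 · 6.92336e-01 ≈ 10509.663.
Since α = 1/2 < 1, p = c/n^{1/2} ≫ 1/n is above the triangle threshold p ~ 1/n. Asymptotically E[X] ~ (c³/6)·n^{3(1−α)} = (6³/6)·n^{1.5} → ∞; triangles are abundant w.h.p.

E[X] ≈ 10509.663; in regime p = Θ(1/n^{1/2}) E[X] diverges (above the triangle threshold p ~ 1/n).


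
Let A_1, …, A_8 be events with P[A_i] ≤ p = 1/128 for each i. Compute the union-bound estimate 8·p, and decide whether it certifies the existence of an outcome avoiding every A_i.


Union bound: P[∪_{i=1}^{8} A_i] ≤ Σ_i P[A_i] ≤ 8·p = 8·(1/128) = 1/16.
Numerically: 1/16 ≈ 0.062500.
Is 1/16 < 1? YES.
Since P[∪ A_i] ≤ 1/16 < 1, the complement has P[∩ A_i^c] ≥ 1 − 1/16 = 15/16 > 0, so some outcome avoids every A_i.

8·p = 1/16 ≈ 0.062500; existence CERTIFIED by the union bound.


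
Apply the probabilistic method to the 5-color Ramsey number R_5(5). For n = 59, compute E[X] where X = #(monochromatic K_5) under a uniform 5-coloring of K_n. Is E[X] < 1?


E[X] = C(59, 5) · 5^{1 − 10} = 5006386 · 5^{−9} = 5006386/1953125.
As a reduced fraction: E[X] = 5006386/1953125 ≈ 2.563270.
Is E[X] < 1? NO.
Since E[X] ≥ 1, the first-moment bound is inconclusive at n = 59; it does NOT by itself certify R_5(5) > 59.

E[X] = 5006386/1953125 ≈ 2.563270; E[X] ≥ 1; first-moment method inconclusive here.


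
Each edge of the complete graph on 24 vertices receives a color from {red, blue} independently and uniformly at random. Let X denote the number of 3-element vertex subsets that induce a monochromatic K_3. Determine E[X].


Let X = Σ_S X_S over the C(24, 3) = 2024 subsets S of size 3, where X_S = 1 if the K_3 on S is monochromatic.
For a fixed S, the K_3 on S has C(3, 2) = 3 edges. P[all 3 edges red] = (1/2)^3, and likewise for blue, so P[monochromatic] = 2·(1/2)^3 = 2^{1 − 3} = 1/4.
By linearity: E[X] = C(24, 3) · 2^{1 − 3} = 2024 · 1/4 = 506.
Numerically: E[X] ≈ 506.000000.

E[X] = C(24,3)·2^(1−C(3,2)) = 506 ≈ 506.000000.


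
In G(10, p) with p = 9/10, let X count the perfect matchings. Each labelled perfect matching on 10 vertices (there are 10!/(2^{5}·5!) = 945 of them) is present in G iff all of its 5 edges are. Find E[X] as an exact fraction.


K_10 has 10!/(2^{5}·5!) = 945 labelled perfect matchings.
For each such perfect matching H, let X_H = 1 if all 5 edges of H are present in G. Then P[X_H = 1] = p^{5} = (9/10)^{5} = 59049/100000.
Summing the indicators: E[X] = Σ_H E[X_H] = 945 · p^{5} = 945 · 59049/100000 = 11160261/20000.
Numerically: E[X] ≈ 558.

E[X] = 945 · (9/10)^{5} = 11160261/20000 ≈ 558.


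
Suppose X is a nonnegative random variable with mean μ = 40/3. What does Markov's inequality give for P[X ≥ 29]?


μ = E[X] = 40/3, a = 29.
Markov: P[X ≥ 29] ≤ μ/a = (40/3)/29 = 40/87.
Numerically: ≈ 0.459770.
(Since a = 29 > μ = 13.333333, the bound 40/87 is < 1 and informative.)

P[X ≥ 29] ≤ 40/87 ≈ 0.459770.


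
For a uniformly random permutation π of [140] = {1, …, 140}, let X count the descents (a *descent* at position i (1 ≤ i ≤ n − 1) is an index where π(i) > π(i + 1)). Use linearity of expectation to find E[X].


Write X = Σ X_I over i = 1, …, 139, with X_I the indicator of one descent.
There are 139 indicators.
For each fixed i, the pair (π(i), π(i+1)) is a uniformly random ordered pair of distinct values from {1, …, 140}; by symmetry P[π(i) > π(i+1)] = 1/2.
By linearity: E[X] = 139 · (1/2) = (140 − 1) · (1/2) = 139/2 ≈ 69.50000.

E[X] = 139/2 = 69.50000.


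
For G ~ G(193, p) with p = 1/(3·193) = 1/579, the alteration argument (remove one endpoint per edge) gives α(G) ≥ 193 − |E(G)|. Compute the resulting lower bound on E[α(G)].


E[|E(G)|] = C(193, 2)·p = 18528 · (1/579) = 32.
E[α(G)] ≥ n − E[|E(G)|] = 193 − 32 = 161.
Numerically: ≈ 161.00000.
(This is only a lower bound; the true E[α(G)] may be larger.)

E[α(G)] ≥ 161 ≈ 161.00000.


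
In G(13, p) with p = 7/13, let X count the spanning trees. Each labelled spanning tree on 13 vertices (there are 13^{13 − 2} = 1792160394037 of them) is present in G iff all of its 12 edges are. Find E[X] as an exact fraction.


K_13 has 13^{13 − 2} = 1792160394037 labelled spanning trees.
For each such spanning tree H, let X_H = 1 if all 12 edges of H are present in G. Then P[X_H = 1] = p^{12} = (7/13)^{12} = 13841287201/23298085122481.
By linearity of expectation: E[X] = Σ_H E[X_H] = 1792160394037 · p^{12} = 1792160394037 · 13841287201/23298085122481 = 13841287201/13.
Numerically: E[X] ≈ 1.065e+09.

E[X] = 1792160394037 · (7/13)^{12} = 13841287201/13 ≈ 1.065e+09.


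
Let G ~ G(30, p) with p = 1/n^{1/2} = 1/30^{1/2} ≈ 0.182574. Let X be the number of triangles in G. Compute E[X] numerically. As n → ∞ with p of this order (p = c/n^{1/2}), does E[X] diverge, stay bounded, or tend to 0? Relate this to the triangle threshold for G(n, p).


Number of potential triangles: C(30, 3) = 4060.
Each occurs with probability p³ ≈ (0.182574)³ ≈ 6.08580619e-03.
By linearity: E[X] = C(30, 3)·p³ ≈ 4060 · 6.08580619e-03 ≈ 24.708373.
Since α = 1/2 < 1, p = c/n^{1/2} ≫ 1/n is above the triangle threshold p ~ 1/n. Asymptotically E[X] ~ (c³/6)·n^{3(1−α)} = (1³/6)·n^{1.5} → ∞; triangles are abundant w.h.p.

E[X] ≈ 24.708373; in regime p = Θ(1/n^{1/2}) E[X] diverges (above the triangle threshold p ~ 1/n).


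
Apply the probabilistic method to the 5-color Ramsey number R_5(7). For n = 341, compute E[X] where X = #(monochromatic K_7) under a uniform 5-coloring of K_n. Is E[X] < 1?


E[X] = C(341, 7) · 5^{1 − 21} = 99984606876440 · 5^{−20} = 99984606876440/95367431640625.
As a reduced fraction: E[X] = 19996921375288/19073486328125 ≈ 1.0484146.
Is E[X] < 1? NO.
Since E[X] ≥ 1, the first-moment bound is inconclusive at n = 341; it does NOT by itself certify R_5(7) > 341.

E[X] = 19996921375288/19073486328125 ≈ 1.0484146; E[X] ≥ 1; first-moment method inconclusive here.


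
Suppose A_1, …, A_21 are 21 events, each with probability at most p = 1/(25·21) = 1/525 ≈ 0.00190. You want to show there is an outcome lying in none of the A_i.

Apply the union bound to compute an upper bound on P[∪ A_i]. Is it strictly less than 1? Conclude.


Union bound: P[∪_{i=1}^{21} A_i] ≤ Σ_i P[A_i] ≤ 21·p = 21·(1/525) = 1/25.
Numerically: 1/25 ≈ 0.04000.
Is 1/25 < 1? YES.
Since P[∪ A_i] ≤ 1/25 < 1, the complement has P[∩ A_i^c] ≥ 1 − 1/25 = 24/25 > 0, so some outcome avoids every A_i.

21·p = 1/25 ≈ 0.04000; existence CERTIFIED by the union bound.


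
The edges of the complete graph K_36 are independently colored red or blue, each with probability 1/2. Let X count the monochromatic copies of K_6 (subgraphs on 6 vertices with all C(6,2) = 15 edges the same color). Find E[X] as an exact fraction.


Let X = Σ_S X_S over the C(36, 6) = 1947792 subsets S of size 6, where X_S = 1 if the K_6 on S is monochromatic.
For a fixed S, the K_6 on S has C(6, 2) = 15 edges. P[all 15 edges red] = (1/2)^15, and likewise for blue, so P[monochromatic] = 2·(1/2)^15 = 2^{1 − 15} = 1/16384.
Summing: E[X] = C(36, 6) · 2^{1 − 15} = 1947792 · 1/16384 = 121737/1024.
Numerically: E[X] ≈ 118.883789.

E[X] = C(36,6)·2^(1−C(6,2)) = 121737/1024 ≈ 118.883789.


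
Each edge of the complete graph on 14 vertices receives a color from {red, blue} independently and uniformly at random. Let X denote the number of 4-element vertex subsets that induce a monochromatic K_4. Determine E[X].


Let X = Σ_S X_S over the C(14, 4) = 1001 subsets S of size 4, where X_S = 1 if the K_4 on S is monochromatic.
For a fixed S, the K_4 on S has C(4, 2) = 6 edges. P[all 6 edges red] = (1/2)^6, and likewise for blue, so P[monochromatic] = 2·(1/2)^6 = 2^{1 − 6} = 1/32.
By linearity: E[X] = C(14, 4) · 2^{1 − 6} = 1001 · 1/32 = 1001/32.
Numerically: E[X] ≈ 31.281250.

E[X] = C(14,4)·2^(1−C(4,2)) = 1001/32 ≈ 31.281250.


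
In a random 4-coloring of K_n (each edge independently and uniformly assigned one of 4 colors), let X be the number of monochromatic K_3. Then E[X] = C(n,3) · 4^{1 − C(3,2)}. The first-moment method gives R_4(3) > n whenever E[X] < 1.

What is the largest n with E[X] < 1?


We need C(n, 3) · 4^{1 − 3} < 1, i.e. C(n, 3) < 4^{3 − 1} = 16.
Check values of n near the boundary:
  n = 3: C(3, 3) = 1; 1 < 16? YES
  n = 4: C(4, 3) = 4; 4 < 16? YES
  n = 5: C(5, 3) = 10; 10 < 16? YES
  n = 6: C(6, 3) = 20; 20 < 16? NO
  n = 7: C(7, 3) = 35; 35 < 16? NO
The largest n with C(n, 3) < 16 is n = 5 (where E[X] = 5/8 ≈ 0.62500). Hence R_4(3) > 5, i.e. R_4(3) ≥ 6.

Largest n = 5; hence R_4(3) > 5.


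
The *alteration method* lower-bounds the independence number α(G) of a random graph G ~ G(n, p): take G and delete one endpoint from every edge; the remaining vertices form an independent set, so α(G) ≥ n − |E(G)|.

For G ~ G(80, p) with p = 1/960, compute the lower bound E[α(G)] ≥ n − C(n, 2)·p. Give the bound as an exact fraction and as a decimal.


E[|E(G)|] = C(80, 2)·p = 3160 · (1/960) = 79/24.
E[α(G)] ≥ n − E[|E(G)|] = 80 − 79/24 = 1841/24.
Numerically: ≈ 76.70833.
(This is only a lower bound; the true E[α(G)] may be larger.)

E[α(G)] ≥ 1841/24 ≈ 76.70833.


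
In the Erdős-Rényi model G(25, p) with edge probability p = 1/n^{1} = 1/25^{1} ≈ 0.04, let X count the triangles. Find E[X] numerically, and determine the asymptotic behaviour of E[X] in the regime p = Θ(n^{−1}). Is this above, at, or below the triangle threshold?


Number of potential triangles: C(25, 3) = 2300.
Each occurs with probability p³ ≈ (0.04)³ ≈ 6.40000000e-05.
By linearity: E[X] = C(25, 3)·p³ ≈ 2300 · 6.40000000e-05 ≈ 0.147200.
Here α = 1, so p = 1/n is exactly at the triangle threshold p ~ 1/n. Asymptotically E[X] → c³/6 = 1³/6 = 1/6 ≈ 0.166667, a bounded constant. In this regime the triangle count is asymptotically Poisson(c³/6).

E[X] ≈ 0.147200; in regime p = Θ(1/n^{1}) E[X] stays bounded (at the triangle threshold p ~ 1/n).


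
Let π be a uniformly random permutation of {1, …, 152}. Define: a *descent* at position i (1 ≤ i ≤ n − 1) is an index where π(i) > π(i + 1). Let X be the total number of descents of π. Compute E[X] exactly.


Write X = Σ X_I over i = 1, …, 151, with X_I the indicator of one descent.
There are 151 indicators.
For each fixed i, the pair (π(i), π(i+1)) is a uniformly random ordered pair of distinct values from {1, …, 152}; by symmetry P[π(i) > π(i+1)] = 1/2.
By linearity: E[X] = 151 · (1/2) = (152 − 1) · (1/2) = 151/2 ≈ 75.500000.

E[X] = 151/2 = 75.500000.


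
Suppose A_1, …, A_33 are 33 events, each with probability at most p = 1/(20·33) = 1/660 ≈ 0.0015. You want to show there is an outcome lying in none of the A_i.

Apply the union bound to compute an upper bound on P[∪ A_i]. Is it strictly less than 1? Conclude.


Union bound: P[∪_{i=1}^{33} A_i] ≤ Σ_i P[A_i] ≤ 33·p = 33·(1/660) = 1/20.
Numerically: 1/20 ≈ 0.0500.
Is 1/20 < 1? YES.
Since P[∪ A_i] ≤ 1/20 < 1, the complement has P[∩ A_i^c] ≥ 1 − 1/20 = 19/20 > 0, so some outcome avoids every A_i.

33·p = 1/20 ≈ 0.0500; existence CERTIFIED by the union bound.


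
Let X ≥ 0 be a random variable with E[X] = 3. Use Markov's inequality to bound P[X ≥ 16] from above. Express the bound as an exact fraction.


μ = E[X] = 3, a = 16.
Markov: P[X ≥ 16] ≤ μ/a = (3)/16 = 3/16.
Numerically: ≈ 0.1875.
(Since a = 16 > μ = 3.0000, the bound 3/16 is < 1 and informative.)

P[X ≥ 16] ≤ 3/16 ≈ 0.1875.


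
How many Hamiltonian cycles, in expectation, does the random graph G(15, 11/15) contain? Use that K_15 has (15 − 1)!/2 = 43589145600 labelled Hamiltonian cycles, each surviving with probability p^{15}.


K_15 has (15 − 1)!/2 = 43589145600 labelled Hamiltonian cycles.
For each such Hamiltonian cycle H, let X_H = 1 if all 15 edges of H are present in G. Then P[X_H = 1] = p^{15} = (11/15)^{15} = 4177248169415651/437893890380859375.
By linearity of expectation: E[X] = Σ_H E[X_H] = 43589145600 · p^{15} = 43589145600 · 4177248169415651/437893890380859375 = 29972457393249757754368/72081298828125.
Numerically: E[X] ≈ 4.15815e+08.

E[X] = 43589145600 · (11/15)^{15} = 29972457393249757754368/72081298828125 ≈ 4.15815e+08.


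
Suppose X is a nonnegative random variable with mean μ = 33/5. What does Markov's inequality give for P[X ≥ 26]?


μ = E[X] = 33/5, a = 26.
Markov: P[X ≥ 26] ≤ μ/a = (33/5)/26 = 33/130.
Numerically: ≈ 0.2538.
(Since a = 26 > μ = 6.6000, the bound 33/130 is < 1 and informative.)

P[X ≥ 26] ≤ 33/130 ≈ 0.2538.


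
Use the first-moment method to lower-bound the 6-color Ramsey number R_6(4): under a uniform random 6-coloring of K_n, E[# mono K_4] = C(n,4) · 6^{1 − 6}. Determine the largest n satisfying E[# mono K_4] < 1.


We need C(n, 4) · 6^{1 − 6} < 1, i.e. C(n, 4) < 6^{6 − 1} = 7776.
Check values of n near the boundary:
  n = 20: C(20, 4) = 4845; 4845 < 7776? YES
  n = 21: C(21, 4) = 5985; 5985 < 7776? YES
  n = 22: C(22, 4) = 7315; 7315 < 7776? YES
  n = 23: C(23, 4) = 8855; 8855 < 7776? NO
  n = 24: C(24, 4) = 10626; 10626 < 7776? NO
The largest n with C(n, 4) < 7776 is n = 22 (where E[X] = 7315/7776 ≈ 0.941). Hence R_6(4) > 22, i.e. R_6(4) ≥ 23.

Largest n = 22; hence R_6(4) > 22.


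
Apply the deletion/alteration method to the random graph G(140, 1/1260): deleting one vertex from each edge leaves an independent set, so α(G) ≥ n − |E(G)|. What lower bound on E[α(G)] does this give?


E[|E(G)|] = C(140, 2)·p = 9730 · (1/1260) = 139/18.
E[α(G)] ≥ n − E[|E(G)|] = 140 − 139/18 = 2381/18.
Numerically: ≈ 132.27778.
(This is only a lower bound; the true E[α(G)] may be larger.)

E[α(G)] ≥ 2381/18 ≈ 132.27778.


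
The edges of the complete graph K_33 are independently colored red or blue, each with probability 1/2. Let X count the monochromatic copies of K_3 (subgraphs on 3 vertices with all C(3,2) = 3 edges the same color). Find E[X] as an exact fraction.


Let X = Σ_S X_S over the C(33, 3) = 5456 subsets S of size 3, where X_S = 1 if the K_3 on S is monochromatic.
For a fixed S, the K_3 on S has C(3, 2) = 3 edges. P[all 3 edges red] = (1/2)^3, and likewise for blue, so P[monochromatic] = 2·(1/2)^3 = 2^{1 − 3} = 1/4.
By linearity of expectation: E[X] = C(33, 3) · 2^{1 − 3} = 5456 · 1/4 = 1364.
Numerically: E[X] ≈ 1364.000.

E[X] = C(33,3)·2^(1−C(3,2)) = 1364 ≈ 1364.000.


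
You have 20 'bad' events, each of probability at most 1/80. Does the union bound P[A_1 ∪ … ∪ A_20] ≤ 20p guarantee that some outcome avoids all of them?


Union bound: P[∪_{i=1}^{20} A_i] ≤ Σ_i P[A_i] ≤ 20·p = 20·(1/80) = 1/4.
Numerically: 1/4 ≈ 0.250.
Is 1/4 < 1? YES.
Since P[∪ A_i] ≤ 1/4 < 1, the complement has P[∩ A_i^c] ≥ 1 − 1/4 = 3/4 > 0, so some outcome avoids every A_i.

20·p = 1/4 ≈ 0.250; existence CERTIFIED by the union bound.


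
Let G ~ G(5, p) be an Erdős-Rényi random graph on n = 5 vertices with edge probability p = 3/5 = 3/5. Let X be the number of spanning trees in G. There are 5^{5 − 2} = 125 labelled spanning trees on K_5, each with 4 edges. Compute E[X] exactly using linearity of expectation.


K_5 has 5^{5 − 2} = 125 labelled spanning trees.
For each such spanning tree H, let X_H = 1 if all 4 edges of H are present in G. Then P[X_H = 1] = p^{4} = (3/5)^{4} = 81/625.
By linearity: E[X] = Σ_H E[X_H] = 125 · p^{4} = 125 · 81/625 = 81/5.
Numerically: E[X] ≈ 16.2.

E[X] = 125 · (3/5)^{4} = 81/5 ≈ 16.2.


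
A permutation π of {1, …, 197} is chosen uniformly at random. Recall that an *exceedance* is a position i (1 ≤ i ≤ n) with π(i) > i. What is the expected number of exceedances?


Write X = Σ_{i=1}^{197} X_i, where X_i = 1_{π(i) > i}.
For each fixed i, π(i) is uniform over {1, …, 197} (marginal of a uniform permutation), so P[π(i) > i] = (n − i)/n. Summing: Σ_{i=1}^{197} (n − i)/n = (0 + 1 + … + 196)/197 = 197(197 − 1)/(2·197) = (197 − 1)/2.
Hence E[X] = Σ_{i=1}^{197} (197 − i)/197 = 98 ≈ 98.000000.

E[X] = 98 = 98.000000.


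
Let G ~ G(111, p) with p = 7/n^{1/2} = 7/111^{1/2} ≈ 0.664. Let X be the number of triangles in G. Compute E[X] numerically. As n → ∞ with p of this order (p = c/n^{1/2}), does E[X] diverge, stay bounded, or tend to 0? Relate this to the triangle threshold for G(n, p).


Number of potential triangles: C(111, 3) = 221815.
Each occurs with probability p³ ≈ (0.664)³ ≈ 2.93298e-01.
By linearity: E[X] = C(111, 3)·p³ ≈ 221815 · 2.93298e-01 ≈ 65057.978.
Since α = 1/2 < 1, p = c/n^{1/2} ≫ 1/n is above the triangle threshold p ~ 1/n. Asymptotically E[X] ~ (c³/6)·n^{3(1−α)} = (7³/6)·n^{1.5} → ∞; triangles are abundant w.h.p.

E[X] ≈ 65057.978; in regime p = Θ(1/n^{1/2}) E[X] diverges (above the triangle threshold p ~ 1/n).


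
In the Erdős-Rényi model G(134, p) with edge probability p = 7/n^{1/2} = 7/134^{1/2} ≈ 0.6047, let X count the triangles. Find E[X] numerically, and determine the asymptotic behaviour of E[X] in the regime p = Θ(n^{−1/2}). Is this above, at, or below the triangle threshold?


Number of potential triangles: C(134, 3) = 392084.
Each occurs with probability p³ ≈ (0.6047)³ ≈ 2.211245e-01.
By linearity: E[X] = C(134, 3)·p³ ≈ 392084 · 2.211245e-01 ≈ 86699.3902.
Since α = 1/2 < 1, p = c/n^{1/2} ≫ 1/n is above the triangle threshold p ~ 1/n. Asymptotically E[X] ~ (c³/6)·n^{3(1−α)} = (7³/6)·n^{1.5} → ∞; triangles are abundant w.h.p.

E[X] ≈ 86699.3902; in regime p = Θ(1/n^{1/2}) E[X] diverges (above the triangle threshold p ~ 1/n).


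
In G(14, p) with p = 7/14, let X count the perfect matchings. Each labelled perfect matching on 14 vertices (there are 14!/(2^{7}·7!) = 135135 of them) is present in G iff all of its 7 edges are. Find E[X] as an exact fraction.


K_14 has 14!/(2^{7}·7!) = 135135 labelled perfect matchings.
For each such perfect matching H, let X_H = 1 if all 7 edges of H are present in G. Then P[X_H = 1] = p^{7} = (1/2)^{7} = 1/128.
By linearity: E[X] = Σ_H E[X_H] = 135135 · p^{7} = 135135 · 1/128 = 135135/128.
Numerically: E[X] ≈ 1056.

E[X] = 135135 · (1/2)^{7} = 135135/128 ≈ 1056.


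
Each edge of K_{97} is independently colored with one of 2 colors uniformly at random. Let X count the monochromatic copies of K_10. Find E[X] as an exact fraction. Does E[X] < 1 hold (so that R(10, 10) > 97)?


E[X] = C(97, 10) · 2^{1 − 45} = 12576469727536 · 2^{−44} = 12576469727536/17592186044416.
As a reduced fraction: E[X] = 786029357971/1099511627776 ≈ 0.7149.
Is E[X] < 1? YES.
Since E[X] < 1, there exists a 2-coloring of K_{97} with no monochromatic K_10; hence R(10, 10) > 97.

E[X] = 786029357971/1099511627776 ≈ 0.7149; E[X] < 1, so R(10, 10) > 97.


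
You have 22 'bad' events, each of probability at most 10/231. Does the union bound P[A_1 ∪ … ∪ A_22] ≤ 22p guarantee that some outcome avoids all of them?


Union bound: P[∪_{i=1}^{22} A_i] ≤ Σ_i P[A_i] ≤ 22·p = 22·(10/231) = 20/21.
Numerically: 20/21 ≈ 0.95238.
Is 20/21 < 1? YES.
Since P[∪ A_i] ≤ 20/21 < 1, the complement has P[∩ A_i^c] ≥ 1 − 20/21 = 1/21 > 0, so some outcome avoids every A_i.

22·p = 20/21 ≈ 0.95238; existence CERTIFIED by the union bound.


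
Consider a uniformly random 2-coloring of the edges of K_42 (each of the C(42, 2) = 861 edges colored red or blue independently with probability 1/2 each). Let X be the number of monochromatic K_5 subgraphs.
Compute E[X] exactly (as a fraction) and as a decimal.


Let X = Σ_S X_S over the C(42, 5) = 850668 subsets S of size 5, where X_S = 1 if the K_5 on S is monochromatic.
For a fixed S, the K_5 on S has C(5, 2) = 10 edges. P[all 10 edges red] = (1/2)^10, and likewise for blue, so P[monochromatic] = 2·(1/2)^10 = 2^{1 − 10} = 1/512.
By linearity of expectation: E[X] = C(42, 5) · 2^{1 − 10} = 850668 · 1/512 = 212667/128.
Numerically: E[X] ≈ 1661.4609.

E[X] = C(42,5)·2^(1−C(5,2)) = 212667/128 ≈ 1661.4609.


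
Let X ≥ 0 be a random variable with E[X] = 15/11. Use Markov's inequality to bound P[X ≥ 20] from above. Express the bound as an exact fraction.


μ = E[X] = 15/11, a = 20.
Markov: P[X ≥ 20] ≤ μ/a = (15/11)/20 = 3/44.
Numerically: ≈ 0.068182.
(Since a = 20 > μ = 1.363636, the bound 3/44 is < 1 and informative.)

P[X ≥ 20] ≤ 3/44 ≈ 0.068182.


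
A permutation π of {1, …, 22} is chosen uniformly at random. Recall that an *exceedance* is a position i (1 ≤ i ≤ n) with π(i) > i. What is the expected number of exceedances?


Write X = Σ_{i=1}^{22} X_i, where X_i = 1_{π(i) > i}.
For each fixed i, π(i) is uniform over {1, …, 22} (marginal of a uniform permutation), so P[π(i) > i] = (n − i)/n. Summing: Σ_{i=1}^{22} (n − i)/n = (0 + 1 + … + 21)/22 = 22(22 − 1)/(2·22) = (22 − 1)/2.
Hence E[X] = Σ_{i=1}^{22} (22 − i)/22 = 21/2 ≈ 10.500.

E[X] = 21/2 = 10.500.


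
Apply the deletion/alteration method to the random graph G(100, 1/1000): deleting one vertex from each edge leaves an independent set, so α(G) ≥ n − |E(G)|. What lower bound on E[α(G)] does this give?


E[|E(G)|] = C(100, 2)·p = 4950 · (1/1000) = 99/20.
E[α(G)] ≥ n − E[|E(G)|] = 100 − 99/20 = 1901/20.
Numerically: ≈ 95.05000.
(This is only a lower bound; the true E[α(G)] may be larger.)

E[α(G)] ≥ 1901/20 ≈ 95.05000.


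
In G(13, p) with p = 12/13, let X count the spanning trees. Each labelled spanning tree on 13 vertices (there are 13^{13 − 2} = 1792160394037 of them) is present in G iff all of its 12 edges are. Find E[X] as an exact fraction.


K_13 has 13^{13 − 2} = 1792160394037 labelled spanning trees.
For each such spanning tree H, let X_H = 1 if all 12 edges of H are present in G. Then P[X_H = 1] = p^{12} = (12/13)^{12} = 8916100448256/23298085122481.
By linearity: E[X] = Σ_H E[X_H] = 1792160394037 · p^{12} = 1792160394037 · 8916100448256/23298085122481 = 8916100448256/13.
Numerically: E[X] ≈ 6.85854e+11.

E[X] = 1792160394037 · (12/13)^{12} = 8916100448256/13 ≈ 6.85854e+11.


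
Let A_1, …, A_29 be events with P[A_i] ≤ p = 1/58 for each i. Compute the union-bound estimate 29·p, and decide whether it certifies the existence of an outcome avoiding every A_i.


Union bound: P[∪_{i=1}^{29} A_i] ≤ Σ_i P[A_i] ≤ 29·p = 29·(1/58) = 1/2.
Numerically: 1/2 ≈ 0.50000.
Is 1/2 < 1? YES.
Since P[∪ A_i] ≤ 1/2 < 1, the complement has P[∩ A_i^c] ≥ 1 − 1/2 = 1/2 > 0, so some outcome avoids every A_i.

29·p = 1/2 ≈ 0.50000; existence CERTIFIED by the union bound.


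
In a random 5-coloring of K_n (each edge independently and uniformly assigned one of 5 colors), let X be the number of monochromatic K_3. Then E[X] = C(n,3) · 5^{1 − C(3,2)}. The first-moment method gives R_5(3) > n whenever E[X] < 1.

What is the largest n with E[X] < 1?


We need C(n, 3) · 5^{1 − 3} < 1, i.e. C(n, 3) < 5^{3 − 1} = 25.
Check values of n near the boundary:
  n = 5: C(5, 3) = 10; 10 < 25? YES
  n = 6: C(6, 3) = 20; 20 < 25? YES
  n = 7: C(7, 3) = 35; 35 < 25? NO
  n = 8: C(8, 3) = 56; 56 < 25? NO
  n = 9: C(9, 3) = 84; 84 < 25? NO
The largest n with C(n, 3) < 25 is n = 6 (where E[X] = 4/5 ≈ 0.8000). Hence R_5(3) > 6, i.e. R_5(3) ≥ 7.

Largest n = 6; hence R_5(3) > 6.


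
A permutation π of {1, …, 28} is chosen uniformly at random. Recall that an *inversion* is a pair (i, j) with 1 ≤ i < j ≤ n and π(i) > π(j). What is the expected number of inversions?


Write X = Σ X_I over the C(28, 2) = 378 pairs i < j, with X_I the indicator of one inversion.
There are 378 indicators.
For each fixed pair i < j, the values π(i) and π(j) are two distinct elements of {1, …, 28} in uniformly random order; by symmetry P[π(i) > π(j)] = 1/2.
By linearity: E[X] = 378 · (1/2) = C(28, 2) · (1/2) = 378/2 = 189 ≈ 189.00000.

E[X] = 189 = 189.00000.


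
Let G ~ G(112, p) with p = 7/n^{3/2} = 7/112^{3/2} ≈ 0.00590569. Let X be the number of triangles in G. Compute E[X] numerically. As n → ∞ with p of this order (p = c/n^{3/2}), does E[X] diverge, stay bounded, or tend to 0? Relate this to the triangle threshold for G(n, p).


Number of potential triangles: C(112, 3) = 227920.
Each occurs with probability p³ ≈ (0.00590569)³ ≈ 2.05974292e-07.
By linearity: E[X] = C(112, 3)·p³ ≈ 227920 · 2.05974292e-07 ≈ 0.046946.
Since α = 3/2 > 1, p = c/n^{3/2} = o(1/n) is below the triangle threshold p ~ 1/n. Asymptotically E[X] ~ (c³/6)·n^{3(1−α)} = (7³/6)·n^{-1.5} → 0, so by Markov's inequality G has no triangles w.h.p.

E[X] ≈ 0.046946; in regime p = Θ(1/n^{3/2}) E[X] tends to 0 (below the triangle threshold p ~ 1/n).


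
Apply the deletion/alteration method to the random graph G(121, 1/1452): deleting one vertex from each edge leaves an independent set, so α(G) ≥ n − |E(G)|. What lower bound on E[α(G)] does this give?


E[|E(G)|] = C(121, 2)·p = 7260 · (1/1452) = 5.
E[α(G)] ≥ n − E[|E(G)|] = 121 − 5 = 116.
Numerically: ≈ 116.000.
(This is only a lower bound; the true E[α(G)] may be larger.)

E[α(G)] ≥ 116 ≈ 116.000.


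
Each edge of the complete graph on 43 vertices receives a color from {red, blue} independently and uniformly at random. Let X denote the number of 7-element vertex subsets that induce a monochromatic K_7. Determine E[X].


Let X = Σ_S X_S over the C(43, 7) = 32224114 subsets S of size 7, where X_S = 1 if the K_7 on S is monochromatic.
For a fixed S, the K_7 on S has C(7, 2) = 21 edges. P[all 21 edges red] = (1/2)^21, and likewise for blue, so P[monochromatic] = 2·(1/2)^21 = 2^{1 − 21} = 1/1048576.
By linearity of expectation: E[X] = C(43, 7) · 2^{1 − 21} = 32224114 · 1/1048576 = 16112057/524288.
Numerically: E[X] ≈ 30.731310.

E[X] = C(43,7)·2^(1−C(7,2)) = 16112057/524288 ≈ 30.731310.


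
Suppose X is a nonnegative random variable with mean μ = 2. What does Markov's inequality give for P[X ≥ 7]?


μ = E[X] = 2, a = 7.
Markov: P[X ≥ 7] ≤ μ/a = (2)/7 = 2/7.
Numerically: ≈ 0.285714.
(Since a = 7 > μ = 2.000000, the bound 2/7 is < 1 and informative.)

P[X ≥ 7] ≤ 2/7 ≈ 0.285714.


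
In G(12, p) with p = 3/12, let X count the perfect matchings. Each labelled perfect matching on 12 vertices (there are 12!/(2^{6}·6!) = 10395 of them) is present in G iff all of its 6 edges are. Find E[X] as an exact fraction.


K_12 has 12!/(2^{6}·6!) = 10395 labelled perfect matchings.
For each such perfect matching H, let X_H = 1 if all 6 edges of H are present in G. Then P[X_H = 1] = p^{6} = (1/4)^{6} = 1/4096.
Summing the indicators: E[X] = Σ_H E[X_H] = 10395 · p^{6} = 10395 · 1/4096 = 10395/4096.
Numerically: E[X] ≈ 2.53784.

E[X] = 10395 · (1/4)^{6} = 10395/4096 ≈ 2.53784.


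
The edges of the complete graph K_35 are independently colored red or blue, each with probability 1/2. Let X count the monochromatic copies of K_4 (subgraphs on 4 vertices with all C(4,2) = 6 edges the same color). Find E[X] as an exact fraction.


Let X = Σ_S X_S over the C(35, 4) = 52360 subsets S of size 4, where X_S = 1 if the K_4 on S is monochromatic.
For a fixed S, the K_4 on S has C(4, 2) = 6 edges. P[all 6 edges red] = (1/2)^6, and likewise for blue, so P[monochromatic] = 2·(1/2)^6 = 2^{1 − 6} = 1/32.
Summing: E[X] = C(35, 4) · 2^{1 − 6} = 52360 · 1/32 = 6545/4.
Numerically: E[X] ≈ 1636.2500.

E[X] = C(35,4)·2^(1−C(4,2)) = 6545/4 ≈ 1636.2500.


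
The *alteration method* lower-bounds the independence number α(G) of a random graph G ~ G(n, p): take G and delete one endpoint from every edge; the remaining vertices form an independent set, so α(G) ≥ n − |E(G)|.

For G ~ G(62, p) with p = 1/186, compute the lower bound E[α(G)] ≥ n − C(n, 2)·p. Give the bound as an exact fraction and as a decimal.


E[|E(G)|] = C(62, 2)·p = 1891 · (1/186) = 61/6.
E[α(G)] ≥ n − E[|E(G)|] = 62 − 61/6 = 311/6.
Numerically: ≈ 51.833.
(This is only a lower bound; the true E[α(G)] may be larger.)

E[α(G)] ≥ 311/6 ≈ 51.833.
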